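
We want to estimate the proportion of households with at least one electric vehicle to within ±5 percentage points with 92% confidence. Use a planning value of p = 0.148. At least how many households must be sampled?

For a proportion with margin E = 0.05 at 92% confidence, z = 1.751.
n = p̂(1−p̂)(z/E)² = 0.148 × 0.852 × (1.751/0.05)² = 154.64
Round up: n = 155.

155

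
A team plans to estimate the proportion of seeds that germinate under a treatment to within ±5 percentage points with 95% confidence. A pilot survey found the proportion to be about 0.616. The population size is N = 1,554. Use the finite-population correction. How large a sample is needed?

295

For a proportion with margin E = 0.05 at 95% confidence, z = 1.960.
n = p̂(1−p̂)(z/E)² = 0.616 × 0.384 × (1.960/0.05)² = 363.48 — call this n₀.
Finite-population correction with N = 1,554: n = n₀ / (1 + (n₀−1)/N) = 363.48 / 1.233 = 294.79
Round up: n = 295.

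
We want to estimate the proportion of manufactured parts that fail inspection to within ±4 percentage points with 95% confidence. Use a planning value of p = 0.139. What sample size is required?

n = 288

For a proportion with margin E = 0.04 at 95% confidence, z = 1.960.
n = p̂(1−p̂)(z/E)² = 0.139 × 0.861 × (1.960/0.04)² = 287.35
Round up: n = 288.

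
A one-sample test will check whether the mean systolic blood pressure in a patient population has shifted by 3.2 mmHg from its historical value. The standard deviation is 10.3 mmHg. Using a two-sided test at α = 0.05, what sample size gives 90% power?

For a one-sample z-test, n = ((z_{α/2} + z_β)·σ/δ)².
z_{α/2} = 1.960 (two-sided α = 0.05); z_β = 1.282 (power 90% → β = 0.1).
n = (3.242 × 10.3 / 3.2)² = 108.89
Round up: n = 109.

109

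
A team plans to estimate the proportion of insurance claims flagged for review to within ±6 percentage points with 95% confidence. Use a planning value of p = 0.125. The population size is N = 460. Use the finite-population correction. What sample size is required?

n = 94

For a proportion with margin E = 0.06 at 95% confidence, z = 1.960.
n = p̂(1−p̂)(z/E)² = 0.125 × 0.875 × (1.960/0.06)² = 116.72 — call this n₀.
Finite-population correction with N = 460: n = n₀ / (1 + (n₀−1)/N) = 116.72 / 1.252 = 93.23
Round up: n = 94.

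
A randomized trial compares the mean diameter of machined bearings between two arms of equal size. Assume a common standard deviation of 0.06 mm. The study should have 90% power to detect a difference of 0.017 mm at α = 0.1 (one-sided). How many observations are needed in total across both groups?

For two equal groups, n per group = 2·((z_α + z_β)·σ/δ)².
z_α = 1.282; z_β = 1.282 (power 90%).
n = 2 × (2.564 × 0.06 / 0.017)² = 2 × 81.89 = 163.78
Round up: n = 164 per group.
Total across both groups: 2 × 164 = 328.

328 total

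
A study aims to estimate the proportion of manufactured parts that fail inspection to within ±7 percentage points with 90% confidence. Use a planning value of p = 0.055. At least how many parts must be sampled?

n = 29

For a proportion with margin E = 0.07 at 90% confidence, z = 1.645.
n = p̂(1−p̂)(z/E)² = 0.055 × 0.945 × (1.645/0.07)² = 28.70
Round up: n = 29.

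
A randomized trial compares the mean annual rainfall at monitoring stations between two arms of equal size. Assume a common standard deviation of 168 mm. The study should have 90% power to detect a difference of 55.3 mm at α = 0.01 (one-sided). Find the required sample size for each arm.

For two equal groups, n per group = 2·((z_α + z_β)·σ/δ)².
z_α = 2.326; z_β = 1.282 (power 90%).
n = 2 × (3.608 × 168 / 55.3)² = 2 × 120.14 = 240.28
Round up: n = 241 per group.

241 per group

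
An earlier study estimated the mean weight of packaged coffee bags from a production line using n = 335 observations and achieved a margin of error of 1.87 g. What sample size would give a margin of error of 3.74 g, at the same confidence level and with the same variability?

Margin of error scales as 1/√n, so n₂ = n₁·(E₁/E₂)².
n₂ = 335 × (1.87/3.74)² = 335 × 0.25 = 83.75
Round up: n₂ = 84.

n = 84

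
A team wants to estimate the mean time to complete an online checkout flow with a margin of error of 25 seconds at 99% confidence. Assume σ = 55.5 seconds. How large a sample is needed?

33

For a mean, the margin of error is E = z·σ/√n, so n = (zσ/E)².
At 99% confidence, z = 2.576.
n = (2.576 × 55.5 / 25)² = 32.70
Round up: n = 33.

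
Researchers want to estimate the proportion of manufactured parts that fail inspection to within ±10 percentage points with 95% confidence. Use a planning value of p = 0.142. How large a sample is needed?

47

For a proportion with margin E = 0.1 at 95% confidence, z = 1.960.
n = p̂(1−p̂)(z/E)² = 0.142 × 0.858 × (1.960/0.1)² = 46.80
Round up: n = 47.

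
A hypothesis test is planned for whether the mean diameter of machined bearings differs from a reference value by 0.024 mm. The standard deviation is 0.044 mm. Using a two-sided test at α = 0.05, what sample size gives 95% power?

44

For a one-sample z-test, n = ((z_{α/2} + z_β)·σ/δ)².
z_{α/2} = 1.960 (two-sided α = 0.05); z_β = 1.645 (power 95% → β = 0.05).
n = (3.605 × 0.044 / 0.024)² = 43.68
Round up: n = 44.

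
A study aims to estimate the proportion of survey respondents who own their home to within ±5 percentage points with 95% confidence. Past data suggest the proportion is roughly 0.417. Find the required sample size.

For a proportion with margin E = 0.05 at 95% confidence, z = 1.960.
n = p̂(1−p̂)(z/E)² = 0.417 × 0.583 × (1.960/0.05)² = 373.57
Round up: n = 374.

374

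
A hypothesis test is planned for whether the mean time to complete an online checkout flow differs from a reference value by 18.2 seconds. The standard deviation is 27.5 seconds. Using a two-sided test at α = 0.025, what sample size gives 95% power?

n = 35

For a one-sample z-test, n = ((z_{α/2} + z_β)·σ/δ)².
z_{α/2} = 2.241 (two-sided α = 0.025); z_β = 1.645 (power 95% → β = 0.05).
n = (3.886 × 27.5 / 18.2)² = 34.48
Round up: n = 35.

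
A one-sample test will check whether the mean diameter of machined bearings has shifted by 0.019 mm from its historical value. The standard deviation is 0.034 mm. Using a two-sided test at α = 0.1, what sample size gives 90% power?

n = 28

For a one-sample z-test, n = ((z_{α/2} + z_β)·σ/δ)².
z_{α/2} = 1.645 (two-sided α = 0.1); z_β = 1.282 (power 90% → β = 0.1).
n = (2.927 × 0.034 / 0.019)² = 27.43
Round up: n = 28.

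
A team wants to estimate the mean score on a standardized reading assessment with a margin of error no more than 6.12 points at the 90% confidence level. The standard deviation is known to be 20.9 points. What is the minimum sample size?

32

For a mean, the margin of error is E = z·σ/√n, so n = (zσ/E)².
At 90% confidence, z = 1.645.
n = (1.645 × 20.9 / 6.12)² = 31.56
Round up: n = 32.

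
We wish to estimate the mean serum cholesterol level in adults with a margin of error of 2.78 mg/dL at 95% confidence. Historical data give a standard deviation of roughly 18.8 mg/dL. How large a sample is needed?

176

For a mean, the margin of error is E = z·σ/√n, so n = (zσ/E)².
At 95% confidence, z = 1.960.
n = (1.960 × 18.8 / 2.78)² = 175.69
Round up: n = 176.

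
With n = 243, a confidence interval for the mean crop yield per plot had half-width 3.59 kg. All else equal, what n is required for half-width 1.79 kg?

978

Margin of error scales as 1/√n, so n₂ = n₁·(E₁/E₂)².
n₂ = 243 × (3.59/1.79)² = 243 × 4.022 = 977.35
Round up: n₂ = 978.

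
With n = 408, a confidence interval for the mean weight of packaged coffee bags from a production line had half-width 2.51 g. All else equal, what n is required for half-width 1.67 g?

Margin of error scales as 1/√n, so n₂ = n₁·(E₁/E₂)².
n₂ = 408 × (2.51/1.67)² = 408 × 2.259 = 921.67
Round up: n₂ = 922.

n = 922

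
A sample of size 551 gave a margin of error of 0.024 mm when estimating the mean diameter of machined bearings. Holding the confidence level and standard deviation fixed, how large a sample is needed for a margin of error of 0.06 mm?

Margin of error scales as 1/√n, so n₂ = n₁·(E₁/E₂)².
n₂ = 551 × (0.024/0.06)² = 551 × 0.16 = 88.16
Round up: n₂ = 89.

89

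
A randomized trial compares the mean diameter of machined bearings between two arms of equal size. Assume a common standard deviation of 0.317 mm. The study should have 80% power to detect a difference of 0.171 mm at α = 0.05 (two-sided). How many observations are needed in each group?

For two equal groups, n per group = 2·((z_{α/2} + z_β)·σ/δ)².
z_{α/2} = 1.960; z_β = 0.842 (power 80%).
n = 2 × (2.802 × 0.317 / 0.171)² = 2 × 26.98 = 53.96
Round up: n = 54 per group.

54 per group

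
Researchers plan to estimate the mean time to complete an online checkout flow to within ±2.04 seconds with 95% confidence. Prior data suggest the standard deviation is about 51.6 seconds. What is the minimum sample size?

2458

For a mean, the margin of error is E = z·σ/√n, so n = (zσ/E)².
At 95% confidence, z = 1.960.
n = (1.960 × 51.6 / 2.04)² = 2457.83
Round up: n = 2458.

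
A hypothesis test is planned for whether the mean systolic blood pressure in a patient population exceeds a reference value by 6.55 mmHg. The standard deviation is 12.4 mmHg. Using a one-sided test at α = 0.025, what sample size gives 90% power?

n = 38

For a one-sample z-test, n = ((z_α + z_β)·σ/δ)².
z_α = 1.960 (one-sided α = 0.025); z_β = 1.282 (power 90% → β = 0.1).
n = (3.242 × 12.4 / 6.55)² = 37.67
Round up: n = 38.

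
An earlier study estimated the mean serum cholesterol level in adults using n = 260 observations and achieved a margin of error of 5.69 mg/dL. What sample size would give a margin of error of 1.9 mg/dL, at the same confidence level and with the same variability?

Margin of error scales as 1/√n, so n₂ = n₁·(E₁/E₂)².
n₂ = 260 × (5.69/1.9)² = 260 × 8.968 = 2331.68
Round up: n₂ = 2332.

2332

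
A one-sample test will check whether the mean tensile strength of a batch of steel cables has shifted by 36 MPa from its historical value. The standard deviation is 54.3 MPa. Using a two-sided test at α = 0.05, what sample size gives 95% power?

n = 30

For a one-sample z-test, n = ((z_{α/2} + z_β)·σ/δ)².
z_{α/2} = 1.960 (two-sided α = 0.05); z_β = 1.645 (power 95% → β = 0.05).
n = (3.605 × 54.3 / 36)² = 29.57
Round up: n = 30.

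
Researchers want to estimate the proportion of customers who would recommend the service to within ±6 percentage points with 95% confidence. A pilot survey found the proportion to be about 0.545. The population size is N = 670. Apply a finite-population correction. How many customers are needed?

For a proportion with margin E = 0.06 at 95% confidence, z = 1.960.
n = p̂(1−p̂)(z/E)² = 0.545 × 0.455 × (1.960/0.06)² = 264.62 — call this n₀.
Finite-population correction with N = 670: n = n₀ / (1 + (n₀−1)/N) = 264.62 / 1.393 = 189.96
Round up: n = 190.

190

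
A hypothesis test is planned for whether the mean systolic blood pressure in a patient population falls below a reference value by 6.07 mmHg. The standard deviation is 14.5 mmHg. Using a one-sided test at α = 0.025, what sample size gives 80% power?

n = 45

For a one-sample z-test, n = ((z_α + z_β)·σ/δ)².
z_α = 1.960 (one-sided α = 0.025); z_β = 0.842 (power 80% → β = 0.2).
n = (2.802 × 14.5 / 6.07)² = 44.80
Round up: n = 45.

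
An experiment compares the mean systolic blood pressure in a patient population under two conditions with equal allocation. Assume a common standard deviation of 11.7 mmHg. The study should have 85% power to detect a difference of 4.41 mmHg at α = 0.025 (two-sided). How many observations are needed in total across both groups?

304 total

For two equal groups, n per group = 2·((z_{α/2} + z_β)·σ/δ)².
z_{α/2} = 2.241; z_β = 1.036 (power 85%).
n = 2 × (3.277 × 11.7 / 4.41)² = 2 × 75.59 = 151.18
Round up: n = 152 per group.
Total across both groups: 2 × 152 = 304.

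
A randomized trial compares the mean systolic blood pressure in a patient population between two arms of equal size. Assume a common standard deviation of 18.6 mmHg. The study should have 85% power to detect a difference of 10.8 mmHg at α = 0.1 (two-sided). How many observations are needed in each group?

For two equal groups, n per group = 2·((z_{α/2} + z_β)·σ/δ)².
z_{α/2} = 1.645; z_β = 1.036 (power 85%).
n = 2 × (2.681 × 18.6 / 10.8)² = 2 × 21.32 = 42.64
Round up: n = 43 per group.

43 per group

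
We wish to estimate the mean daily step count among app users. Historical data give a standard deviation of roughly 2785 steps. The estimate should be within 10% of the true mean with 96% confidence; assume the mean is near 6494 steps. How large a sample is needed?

For a mean, the margin of error is E = z·σ/√n, so n = (zσ/E)².
At 96% confidence, z = 2.054.
E = 10% of 6494 = 649.4 steps.
n = (2.054 × 2785 / 649.4)² = 77.59
Round up: n = 78.

78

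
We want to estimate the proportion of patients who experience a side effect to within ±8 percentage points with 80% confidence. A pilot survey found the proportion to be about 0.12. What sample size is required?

For a proportion with margin E = 0.08 at 80% confidence, z = 1.282.
n = p̂(1−p̂)(z/E)² = 0.12 × 0.88 × (1.282/0.08)² = 27.12
Round up: n = 28.

28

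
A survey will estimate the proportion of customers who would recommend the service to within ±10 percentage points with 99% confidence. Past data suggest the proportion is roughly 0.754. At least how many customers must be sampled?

For a proportion with margin E = 0.1 at 99% confidence, z = 2.576.
n = p̂(1−p̂)(z/E)² = 0.754 × 0.246 × (2.576/0.1)² = 123.08
Round up: n = 124.

124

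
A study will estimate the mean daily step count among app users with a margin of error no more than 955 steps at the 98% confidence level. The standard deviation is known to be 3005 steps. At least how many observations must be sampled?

For a mean, the margin of error is E = z·σ/√n, so n = (zσ/E)².
At 98% confidence, z = 2.326.
n = (2.326 × 3005 / 955)² = 53.57
Round up: n = 54.

n = 54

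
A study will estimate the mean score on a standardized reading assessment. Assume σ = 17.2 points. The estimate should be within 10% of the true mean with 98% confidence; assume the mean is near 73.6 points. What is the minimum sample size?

n = 30

For a mean, the margin of error is E = z·σ/√n, so n = (zσ/E)².
At 98% confidence, z = 2.326.
E = 10% of 73.6 = 7.36 points.
n = (2.326 × 17.2 / 7.36)² = 29.55
Round up: n = 30.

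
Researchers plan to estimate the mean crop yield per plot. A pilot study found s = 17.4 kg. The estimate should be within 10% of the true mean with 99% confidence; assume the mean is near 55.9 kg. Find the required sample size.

65

For a mean, the margin of error is E = z·σ/√n, so n = (zσ/E)².
At 99% confidence, z = 2.576.
E = 10% of 55.9 = 5.59 kg.
n = (2.576 × 17.4 / 5.59)² = 64.29
Round up: n = 65.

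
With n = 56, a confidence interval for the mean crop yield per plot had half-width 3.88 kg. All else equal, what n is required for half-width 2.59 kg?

n = 126

Margin of error scales as 1/√n, so n₂ = n₁·(E₁/E₂)².
n₂ = 56 × (3.88/2.59)² = 56 × 2.244 = 125.66
Round up: n₂ = 126.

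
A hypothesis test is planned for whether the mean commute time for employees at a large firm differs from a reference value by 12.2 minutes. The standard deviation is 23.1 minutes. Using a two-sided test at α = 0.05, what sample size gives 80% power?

For a one-sample z-test, n = ((z_{α/2} + z_β)·σ/δ)².
z_{α/2} = 1.960 (two-sided α = 0.05); z_β = 0.842 (power 80% → β = 0.2).
n = (2.802 × 23.1 / 12.2)² = 28.15
Round up: n = 29.

29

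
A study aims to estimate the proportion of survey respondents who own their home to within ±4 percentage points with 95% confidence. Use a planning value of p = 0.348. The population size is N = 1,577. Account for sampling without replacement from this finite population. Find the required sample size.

n = 406

For a proportion with margin E = 0.04 at 95% confidence, z = 1.960.
n = p̂(1−p̂)(z/E)² = 0.348 × 0.652 × (1.960/0.04)² = 544.78 — call this n₀.
Finite-population correction with N = 1,577: n = n₀ / (1 + (n₀−1)/N) = 544.78 / 1.345 = 405.04
Round up: n = 406.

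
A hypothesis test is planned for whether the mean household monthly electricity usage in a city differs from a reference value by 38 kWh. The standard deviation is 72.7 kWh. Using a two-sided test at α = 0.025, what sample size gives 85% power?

For a one-sample z-test, n = ((z_{α/2} + z_β)·σ/δ)².
z_{α/2} = 2.241 (two-sided α = 0.025); z_β = 1.036 (power 85% → β = 0.15).
n = (3.277 × 72.7 / 38)² = 39.31
Round up: n = 40.

40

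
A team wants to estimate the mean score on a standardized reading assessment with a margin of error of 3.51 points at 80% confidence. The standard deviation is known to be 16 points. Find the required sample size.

35

For a mean, the margin of error is E = z·σ/√n, so n = (zσ/E)².
At 80% confidence, z = 1.282.
n = (1.282 × 16 / 3.51)² = 34.15
Round up: n = 35.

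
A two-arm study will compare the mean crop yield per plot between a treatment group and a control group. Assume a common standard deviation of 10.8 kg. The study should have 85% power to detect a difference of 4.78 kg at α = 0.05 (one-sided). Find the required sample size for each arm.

74 per group

For two equal groups, n per group = 2·((z_α + z_β)·σ/δ)².
z_α = 1.645; z_β = 1.036 (power 85%).
n = 2 × (2.681 × 10.8 / 4.78)² = 2 × 36.69 = 73.38
Round up: n = 74 per group.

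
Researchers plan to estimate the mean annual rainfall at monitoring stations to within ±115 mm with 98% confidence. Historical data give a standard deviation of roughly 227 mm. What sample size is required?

For a mean, the margin of error is E = z·σ/√n, so n = (zσ/E)².
At 98% confidence, z = 2.326.
n = (2.326 × 227 / 115)² = 21.08
Round up: n = 22.

22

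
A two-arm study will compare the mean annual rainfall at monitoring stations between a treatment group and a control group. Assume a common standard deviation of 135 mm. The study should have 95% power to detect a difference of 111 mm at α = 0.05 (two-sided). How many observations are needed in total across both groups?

For two equal groups, n per group = 2·((z_{α/2} + z_β)·σ/δ)².
z_{α/2} = 1.960; z_β = 1.645 (power 95%).
n = 2 × (3.605 × 135 / 111)² = 2 × 19.22 = 38.44
Round up: n = 39 per group.
Total across both groups: 2 × 39 = 78.

78 total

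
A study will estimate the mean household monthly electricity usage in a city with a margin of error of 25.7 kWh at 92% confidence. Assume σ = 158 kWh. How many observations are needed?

For a mean, the margin of error is E = z·σ/√n, so n = (zσ/E)².
At 92% confidence, z = 1.751.
n = (1.751 × 158 / 25.7)² = 115.88
Round up: n = 116.

116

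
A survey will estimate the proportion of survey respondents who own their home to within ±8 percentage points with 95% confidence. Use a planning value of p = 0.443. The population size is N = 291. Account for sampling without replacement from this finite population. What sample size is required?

For a proportion with margin E = 0.08 at 95% confidence, z = 1.960.
n = p̂(1−p̂)(z/E)² = 0.443 × 0.557 × (1.960/0.08)² = 148.11 — call this n₀.
Finite-population correction with N = 291: n = n₀ / (1 + (n₀−1)/N) = 148.11 / 1.506 = 98.35
Round up: n = 99.

n = 99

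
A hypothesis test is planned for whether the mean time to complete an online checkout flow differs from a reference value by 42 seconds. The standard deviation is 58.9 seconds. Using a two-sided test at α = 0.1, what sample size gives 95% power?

22

For a one-sample z-test, n = ((z_{α/2} + z_β)·σ/δ)².
z_{α/2} = 1.645 (two-sided α = 0.1); z_β = 1.645 (power 95% → β = 0.05).
n = (3.290 × 58.9 / 42)² = 21.29
Round up: n = 22.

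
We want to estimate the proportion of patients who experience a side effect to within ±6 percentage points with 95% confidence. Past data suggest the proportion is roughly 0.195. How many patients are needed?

n = 168

For a proportion with margin E = 0.06 at 95% confidence, z = 1.960.
n = p̂(1−p̂)(z/E)² = 0.195 × 0.805 × (1.960/0.06)² = 167.51
Round up: n = 168.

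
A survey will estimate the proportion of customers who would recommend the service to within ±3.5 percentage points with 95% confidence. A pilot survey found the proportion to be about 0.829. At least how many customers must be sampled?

For a proportion with margin E = 0.035 at 95% confidence, z = 1.960.
n = p̂(1−p̂)(z/E)² = 0.829 × 0.171 × (1.960/0.035)² = 444.56
Round up: n = 445.

n = 445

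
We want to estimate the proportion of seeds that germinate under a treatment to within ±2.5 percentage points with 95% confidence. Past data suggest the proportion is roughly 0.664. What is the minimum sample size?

For a proportion with margin E = 0.025 at 95% confidence, z = 1.960.
n = p̂(1−p̂)(z/E)² = 0.664 × 0.336 × (1.960/0.025)² = 1371.32
Round up: n = 1372.

1372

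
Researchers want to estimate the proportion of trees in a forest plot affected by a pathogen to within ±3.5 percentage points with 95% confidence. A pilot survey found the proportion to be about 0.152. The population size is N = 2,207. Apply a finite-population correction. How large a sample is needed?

For a proportion with margin E = 0.035 at 95% confidence, z = 1.960.
n = p̂(1−p̂)(z/E)² = 0.152 × 0.848 × (1.960/0.035)² = 404.22 — call this n₀.
Finite-population correction with N = 2,207: n = n₀ / (1 + (n₀−1)/N) = 404.22 / 1.183 = 341.69
Round up: n = 342.

342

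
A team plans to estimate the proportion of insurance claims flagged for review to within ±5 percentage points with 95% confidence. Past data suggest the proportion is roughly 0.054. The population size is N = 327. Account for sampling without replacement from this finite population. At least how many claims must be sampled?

For a proportion with margin E = 0.05 at 95% confidence, z = 1.960.
n = p̂(1−p̂)(z/E)² = 0.054 × 0.946 × (1.960/0.05)² = 78.50 — call this n₀.
Finite-population correction with N = 327: n = n₀ / (1 + (n₀−1)/N) = 78.50 / 1.237 = 63.46
Round up: n = 64.

64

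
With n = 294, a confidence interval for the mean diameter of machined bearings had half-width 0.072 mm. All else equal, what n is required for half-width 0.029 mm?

Margin of error scales as 1/√n, so n₂ = n₁·(E₁/E₂)².
n₂ = 294 × (0.072/0.029)² = 294 × 6.164 = 1812.22
Round up: n₂ = 1813.

1813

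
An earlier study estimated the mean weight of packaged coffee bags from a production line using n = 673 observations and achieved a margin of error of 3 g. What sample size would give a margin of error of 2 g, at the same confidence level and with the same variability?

Margin of error scales as 1/√n, so n₂ = n₁·(E₁/E₂)².
n₂ = 673 × (3/2)² = 673 × 2.25 = 1514.25
Round up: n₂ = 1515.

n = 1515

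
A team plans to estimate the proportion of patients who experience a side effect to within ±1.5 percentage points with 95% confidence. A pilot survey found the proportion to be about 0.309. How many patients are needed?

n = 3646

For a proportion with margin E = 0.015 at 95% confidence, z = 1.960.
n = p̂(1−p̂)(z/E)² = 0.309 × 0.691 × (1.960/0.015)² = 3645.58
Round up: n = 3646.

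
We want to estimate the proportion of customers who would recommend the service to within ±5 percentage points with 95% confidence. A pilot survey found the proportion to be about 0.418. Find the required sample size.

374

For a proportion with margin E = 0.05 at 95% confidence, z = 1.960.
n = p̂(1−p̂)(z/E)² = 0.418 × 0.582 × (1.960/0.05)² = 373.83
Round up: n = 374.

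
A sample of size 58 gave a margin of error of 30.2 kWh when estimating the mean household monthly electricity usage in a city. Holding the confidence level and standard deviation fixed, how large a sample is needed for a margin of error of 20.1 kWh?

n = 131

Margin of error scales as 1/√n, so n₂ = n₁·(E₁/E₂)².
n₂ = 58 × (30.2/20.1)² = 58 × 2.257 = 130.91
Round up: n₂ = 131.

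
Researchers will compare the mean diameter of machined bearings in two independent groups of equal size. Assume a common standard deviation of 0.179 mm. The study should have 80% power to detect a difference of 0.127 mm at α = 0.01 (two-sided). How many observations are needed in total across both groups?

94 total

For two equal groups, n per group = 2·((z_{α/2} + z_β)·σ/δ)².
z_{α/2} = 2.576; z_β = 0.842 (power 80%).
n = 2 × (3.418 × 0.179 / 0.127)² = 2 × 23.21 = 46.42
Round up: n = 47 per group.
Total across both groups: 2 × 47 = 94.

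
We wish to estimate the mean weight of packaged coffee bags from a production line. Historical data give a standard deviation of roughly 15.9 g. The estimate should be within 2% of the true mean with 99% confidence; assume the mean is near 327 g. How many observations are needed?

For a mean, the margin of error is E = z·σ/√n, so n = (zσ/E)².
At 99% confidence, z = 2.576.
E = 2% of 327 = 6.54 g.
n = (2.576 × 15.9 / 6.54)² = 39.22
Round up: n = 40.

40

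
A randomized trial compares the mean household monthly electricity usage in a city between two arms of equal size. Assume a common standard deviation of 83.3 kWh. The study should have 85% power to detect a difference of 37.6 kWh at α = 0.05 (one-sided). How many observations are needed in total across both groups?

For two equal groups, n per group = 2·((z_α + z_β)·σ/δ)².
z_α = 1.645; z_β = 1.036 (power 85%).
n = 2 × (2.681 × 83.3 / 37.6)² = 2 × 35.28 = 70.56
Round up: n = 71 per group.
Total across both groups: 2 × 71 = 142.

142 total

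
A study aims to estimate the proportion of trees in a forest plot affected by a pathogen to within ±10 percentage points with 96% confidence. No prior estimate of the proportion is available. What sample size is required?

106

For a proportion with margin E = 0.1 at 96% confidence, z = 2.054.
With no prior estimate, use p = 0.5, which maximizes p(1−p) at 0.25.
n = 0.25 × (z/E)² = 0.25 × (2.054/0.1)² = 105.47
Round up: n = 106.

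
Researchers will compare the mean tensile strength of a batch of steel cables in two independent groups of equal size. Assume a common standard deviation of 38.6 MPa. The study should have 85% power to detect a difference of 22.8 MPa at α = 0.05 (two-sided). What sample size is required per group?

52 per group

For two equal groups, n per group = 2·((z_{α/2} + z_β)·σ/δ)².
z_{α/2} = 1.960; z_β = 1.036 (power 85%).
n = 2 × (2.996 × 38.6 / 22.8)² = 2 × 25.73 = 51.46
Round up: n = 52 per group.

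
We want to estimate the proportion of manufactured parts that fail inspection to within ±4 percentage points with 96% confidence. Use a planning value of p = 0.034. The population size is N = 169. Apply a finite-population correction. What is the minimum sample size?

n = 58

For a proportion with margin E = 0.04 at 96% confidence, z = 2.054.
n = p̂(1−p̂)(z/E)² = 0.034 × 0.966 × (2.054/0.04)² = 86.60 — call this n₀.
Finite-population correction with N = 169: n = n₀ / (1 + (n₀−1)/N) = 86.60 / 1.507 = 57.47
Round up: n = 58.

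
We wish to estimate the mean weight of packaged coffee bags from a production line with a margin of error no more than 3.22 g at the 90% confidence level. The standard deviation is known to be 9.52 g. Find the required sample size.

24

For a mean, the margin of error is E = z·σ/√n, so n = (zσ/E)².
At 90% confidence, z = 1.645.
n = (1.645 × 9.52 / 3.22)² = 23.65
Round up: n = 24.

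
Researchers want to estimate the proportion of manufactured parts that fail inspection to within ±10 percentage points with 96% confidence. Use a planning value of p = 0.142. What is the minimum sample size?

For a proportion with margin E = 0.1 at 96% confidence, z = 2.054.
n = p̂(1−p̂)(z/E)² = 0.142 × 0.858 × (2.054/0.1)² = 51.40
Round up: n = 52.

52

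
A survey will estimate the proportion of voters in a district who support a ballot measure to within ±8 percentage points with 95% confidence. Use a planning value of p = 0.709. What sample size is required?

For a proportion with margin E = 0.08 at 95% confidence, z = 1.960.
n = p̂(1−p̂)(z/E)² = 0.709 × 0.291 × (1.960/0.08)² = 123.84
Round up: n = 124.

124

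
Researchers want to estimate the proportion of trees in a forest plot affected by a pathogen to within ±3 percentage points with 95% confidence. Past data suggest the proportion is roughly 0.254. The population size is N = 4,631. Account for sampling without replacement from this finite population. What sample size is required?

For a proportion with margin E = 0.03 at 95% confidence, z = 1.960.
n = p̂(1−p̂)(z/E)² = 0.254 × 0.746 × (1.960/0.03)² = 808.80 — call this n₀.
Finite-population correction with N = 4,631: n = n₀ / (1 + (n₀−1)/N) = 808.80 / 1.174 = 688.93
Round up: n = 689.

689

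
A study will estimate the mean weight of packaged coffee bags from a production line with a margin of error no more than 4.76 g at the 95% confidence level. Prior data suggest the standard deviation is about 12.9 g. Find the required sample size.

29

For a mean, the margin of error is E = z·σ/√n, so n = (zσ/E)².
At 95% confidence, z = 1.960.
n = (1.960 × 12.9 / 4.76)² = 28.21
Round up: n = 29.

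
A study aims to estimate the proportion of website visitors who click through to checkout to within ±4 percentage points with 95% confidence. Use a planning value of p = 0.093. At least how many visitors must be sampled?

For a proportion with margin E = 0.04 at 95% confidence, z = 1.960.
n = p̂(1−p̂)(z/E)² = 0.093 × 0.907 × (1.960/0.04)² = 202.53
Round up: n = 203.

203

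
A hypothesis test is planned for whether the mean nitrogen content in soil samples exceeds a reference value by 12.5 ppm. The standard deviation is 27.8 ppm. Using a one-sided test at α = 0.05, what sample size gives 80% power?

For a one-sample z-test, n = ((z_α + z_β)·σ/δ)².
z_α = 1.645 (one-sided α = 0.05); z_β = 0.842 (power 80% → β = 0.2).
n = (2.487 × 27.8 / 12.5)² = 30.59
Round up: n = 31.

31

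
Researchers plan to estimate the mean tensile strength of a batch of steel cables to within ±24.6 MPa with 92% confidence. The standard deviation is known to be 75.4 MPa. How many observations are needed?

29

For a mean, the margin of error is E = z·σ/√n, so n = (zσ/E)².
At 92% confidence, z = 1.751.
n = (1.751 × 75.4 / 24.6)² = 28.80
Round up: n = 29.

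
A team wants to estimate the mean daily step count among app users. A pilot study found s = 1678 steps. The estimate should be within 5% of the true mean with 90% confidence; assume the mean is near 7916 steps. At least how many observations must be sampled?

For a mean, the margin of error is E = z·σ/√n, so n = (zσ/E)².
At 90% confidence, z = 1.645.
E = 5% of 7916 = 395.8 steps.
n = (1.645 × 1678 / 395.8)² = 48.64
Round up: n = 49.

49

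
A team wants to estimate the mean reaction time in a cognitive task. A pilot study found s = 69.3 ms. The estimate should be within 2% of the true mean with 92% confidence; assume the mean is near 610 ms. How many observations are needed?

For a mean, the margin of error is E = z·σ/√n, so n = (zσ/E)².
At 92% confidence, z = 1.751.
E = 2% of 610 = 12.2 ms.
n = (1.751 × 69.3 / 12.2)² = 98.93
Round up: n = 99.

n = 99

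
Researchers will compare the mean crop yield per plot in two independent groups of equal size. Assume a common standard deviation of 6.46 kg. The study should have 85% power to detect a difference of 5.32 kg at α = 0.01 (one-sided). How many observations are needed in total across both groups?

68 total

For two equal groups, n per group = 2·((z_α + z_β)·σ/δ)².
z_α = 2.326; z_β = 1.036 (power 85%).
n = 2 × (3.362 × 6.46 / 5.32)² = 2 × 16.67 = 33.34
Round up: n = 34 per group.
Total across both groups: 2 × 34 = 68.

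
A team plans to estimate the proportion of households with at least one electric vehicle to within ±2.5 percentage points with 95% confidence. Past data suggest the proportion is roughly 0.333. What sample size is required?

1366

For a proportion with margin E = 0.025 at 95% confidence, z = 1.960.
n = p̂(1−p̂)(z/E)² = 0.333 × 0.667 × (1.960/0.025)² = 1365.22
Round up: n = 1366.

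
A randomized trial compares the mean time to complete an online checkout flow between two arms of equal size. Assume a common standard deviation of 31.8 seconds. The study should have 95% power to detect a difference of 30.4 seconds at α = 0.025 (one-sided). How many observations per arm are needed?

For two equal groups, n per group = 2·((z_α + z_β)·σ/δ)².
z_α = 1.960; z_β = 1.645 (power 95%).
n = 2 × (3.605 × 31.8 / 30.4)² = 2 × 14.22 = 28.44
Round up: n = 29 per group.

29 per group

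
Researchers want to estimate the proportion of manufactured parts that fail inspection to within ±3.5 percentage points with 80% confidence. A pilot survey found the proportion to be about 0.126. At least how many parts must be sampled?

148

For a proportion with margin E = 0.035 at 80% confidence, z = 1.282.
n = p̂(1−p̂)(z/E)² = 0.126 × 0.874 × (1.282/0.035)² = 147.75
Round up: n = 148.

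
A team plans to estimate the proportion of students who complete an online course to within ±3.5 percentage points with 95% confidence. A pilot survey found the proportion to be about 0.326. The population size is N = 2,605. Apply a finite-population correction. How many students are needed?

546

For a proportion with margin E = 0.035 at 95% confidence, z = 1.960.
n = p̂(1−p̂)(z/E)² = 0.326 × 0.674 × (1.960/0.035)² = 689.05 — call this n₀.
Finite-population correction with N = 2,605: n = n₀ / (1 + (n₀−1)/N) = 689.05 / 1.264 = 545.13
Round up: n = 546.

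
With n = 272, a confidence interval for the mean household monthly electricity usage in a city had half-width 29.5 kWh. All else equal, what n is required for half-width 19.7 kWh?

610

Margin of error scales as 1/√n, so n₂ = n₁·(E₁/E₂)².
n₂ = 272 × (29.5/19.7)² = 272 × 2.242 = 609.82
Round up: n₂ = 610.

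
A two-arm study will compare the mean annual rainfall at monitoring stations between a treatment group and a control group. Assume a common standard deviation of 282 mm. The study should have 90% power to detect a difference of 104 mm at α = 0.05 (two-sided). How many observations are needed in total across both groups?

310 total

For two equal groups, n per group = 2·((z_{α/2} + z_β)·σ/δ)².
z_{α/2} = 1.960; z_β = 1.282 (power 90%).
n = 2 × (3.242 × 282 / 104)² = 2 × 77.28 = 154.56
Round up: n = 155 per group.
Total across both groups: 2 × 155 = 310.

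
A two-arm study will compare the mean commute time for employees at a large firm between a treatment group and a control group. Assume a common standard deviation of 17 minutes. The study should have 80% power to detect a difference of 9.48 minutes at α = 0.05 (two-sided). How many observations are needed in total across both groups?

For two equal groups, n per group = 2·((z_{α/2} + z_β)·σ/δ)².
z_{α/2} = 1.960; z_β = 0.842 (power 80%).
n = 2 × (2.802 × 17 / 9.48)² = 2 × 25.25 = 50.50
Round up: n = 51 per group.
Total across both groups: 2 × 51 = 102.

102 total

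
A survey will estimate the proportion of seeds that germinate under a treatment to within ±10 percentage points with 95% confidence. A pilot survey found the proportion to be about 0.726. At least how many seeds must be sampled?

n = 77

For a proportion with margin E = 0.1 at 95% confidence, z = 1.960.
n = p̂(1−p̂)(z/E)² = 0.726 × 0.274 × (1.960/0.1)² = 76.42
Round up: n = 77.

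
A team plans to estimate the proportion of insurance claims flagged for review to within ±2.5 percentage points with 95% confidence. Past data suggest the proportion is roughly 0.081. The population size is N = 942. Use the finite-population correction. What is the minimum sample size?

For a proportion with margin E = 0.025 at 95% confidence, z = 1.960.
n = p̂(1−p̂)(z/E)² = 0.081 × 0.919 × (1.960/0.025)² = 457.54 — call this n₀.
Finite-population correction with N = 942: n = n₀ / (1 + (n₀−1)/N) = 457.54 / 1.485 = 308.11
Round up: n = 309.

309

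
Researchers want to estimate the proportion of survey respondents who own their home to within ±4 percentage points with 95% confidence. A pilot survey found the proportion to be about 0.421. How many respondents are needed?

586

For a proportion with margin E = 0.04 at 95% confidence, z = 1.960.
n = p̂(1−p̂)(z/E)² = 0.421 × 0.579 × (1.960/0.04)² = 585.27
Round up: n = 586.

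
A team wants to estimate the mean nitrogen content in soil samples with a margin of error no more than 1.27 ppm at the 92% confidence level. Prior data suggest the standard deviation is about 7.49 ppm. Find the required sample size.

For a mean, the margin of error is E = z·σ/√n, so n = (zσ/E)².
At 92% confidence, z = 1.751.
n = (1.751 × 7.49 / 1.27)² = 106.64
Round up: n = 107.

n = 107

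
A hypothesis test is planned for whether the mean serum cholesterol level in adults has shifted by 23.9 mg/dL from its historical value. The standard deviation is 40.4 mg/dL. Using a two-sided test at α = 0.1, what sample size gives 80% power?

For a one-sample z-test, n = ((z_{α/2} + z_β)·σ/δ)².
z_{α/2} = 1.645 (two-sided α = 0.1); z_β = 0.842 (power 80% → β = 0.2).
n = (2.487 × 40.4 / 23.9)² = 17.67
Round up: n = 18.

18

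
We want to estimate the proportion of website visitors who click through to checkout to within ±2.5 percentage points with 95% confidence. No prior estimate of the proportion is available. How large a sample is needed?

n = 1537

For a proportion with margin E = 0.025 at 95% confidence, z = 1.960.
With no prior estimate, use p = 0.5, which maximizes p(1−p) at 0.25.
n = 0.25 × (z/E)² = 0.25 × (1.960/0.025)² = 1536.64
Round up: n = 1537.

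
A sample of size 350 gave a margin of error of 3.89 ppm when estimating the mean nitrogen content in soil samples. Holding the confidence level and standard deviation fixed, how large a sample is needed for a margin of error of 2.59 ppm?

Margin of error scales as 1/√n, so n₂ = n₁·(E₁/E₂)².
n₂ = 350 × (3.89/2.59)² = 350 × 2.256 = 789.60
Round up: n₂ = 790.

790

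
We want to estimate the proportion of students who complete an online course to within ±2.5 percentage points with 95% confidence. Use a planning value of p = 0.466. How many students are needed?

For a proportion with margin E = 0.025 at 95% confidence, z = 1.960.
n = p̂(1−p̂)(z/E)² = 0.466 × 0.534 × (1.960/0.025)² = 1529.53
Round up: n = 1530.

n = 1530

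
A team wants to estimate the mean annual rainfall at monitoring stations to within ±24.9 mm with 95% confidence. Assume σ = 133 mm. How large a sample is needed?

For a mean, the margin of error is E = z·σ/√n, so n = (zσ/E)².
At 95% confidence, z = 1.960.
n = (1.960 × 133 / 24.9)² = 109.60
Round up: n = 110.

110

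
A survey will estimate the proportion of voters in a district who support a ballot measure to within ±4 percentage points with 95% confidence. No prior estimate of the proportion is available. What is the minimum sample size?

601

For a proportion with margin E = 0.04 at 95% confidence, z = 1.960.
With no prior estimate, use p = 0.5, which maximizes p(1−p) at 0.25.
n = 0.25 × (z/E)² = 0.25 × (1.960/0.04)² = 600.25
Round up: n = 601.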